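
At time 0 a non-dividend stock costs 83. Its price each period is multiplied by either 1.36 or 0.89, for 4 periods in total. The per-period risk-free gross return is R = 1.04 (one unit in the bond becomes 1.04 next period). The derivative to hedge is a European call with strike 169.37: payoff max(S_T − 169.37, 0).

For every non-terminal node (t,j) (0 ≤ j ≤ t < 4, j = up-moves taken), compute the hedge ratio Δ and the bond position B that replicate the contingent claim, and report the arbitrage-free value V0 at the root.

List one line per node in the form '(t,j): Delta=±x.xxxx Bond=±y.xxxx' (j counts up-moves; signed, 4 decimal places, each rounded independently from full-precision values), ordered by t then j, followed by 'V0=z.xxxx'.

Risk-neutral probability p* = (R−d)/(u−d) = (1.04−0.89)/(1.36−0.89) = 0.3191.
Terminal values V(4,·): V(4,0)=0.0000, V(4,1)=0.0000, V(4,2)=0.0000, V(4,3)=16.4467, V(4,4)=114.5747
  t=3,j=0: stock 58.5124 → up 79.5769 (V=0.0000), down 52.0761 (V=0.0000). Price 0.0000; hedge Δ=0.0000, bond B=0.0000.
  t=3,j=1: stock 89.4122 → up 121.6007 (V=0.0000), down 79.5769 (V=0.0000). Price 0.0000; hedge Δ=0.0000, bond B=0.0000.
  t=3,j=2: stock 136.6300 → up 185.8167 (V=16.4467), down 121.6007 (V=0.0000). Price 5.0471; hedge Δ=0.2561, bond B=-29.9460.
  t=3,j=3: stock 208.7828 → up 283.9447 (V=114.5747), down 185.8167 (V=16.4467). Price 45.9271; hedge Δ=1.0000, bond B=-162.8558.
  t=2,j=0: stock 65.7443 → up 89.4122 (V=0.0000), down 58.5124 (V=0.0000). Price 0.0000; hedge Δ=0.0000, bond B=0.0000.
  t=2,j=1: stock 100.4632 → up 136.6300 (V=5.0471), down 89.4122 (V=0.0000). Price 1.5488; hedge Δ=0.1069, bond B=-9.1896.
  t=2,j=2: stock 153.5168 → up 208.7828 (V=45.9271), down 136.6300 (V=5.0471). Price 17.3980; hedge Δ=0.5666, bond B=-69.5808.
  t=1,j=0: stock 73.8700 → up 100.4632 (V=1.5488), down 65.7443 (V=0.0000). Price 0.4753; hedge Δ=0.0446, bond B=-2.8201.
  t=1,j=1: stock 112.8800 → up 153.5168 (V=17.3980), down 100.4632 (V=1.5488). Price 6.3529; hedge Δ=0.2987, bond B=-27.3687.
  t=0,j=0: stock 83.0000 → up 112.8800 (V=6.3529), down 73.8700 (V=0.4753). Price 2.2607; hedge Δ=0.1507, bond B=-10.2449.
Each (Δ,B) replicates both successor values, so the strategy is self-financing and V0 is arbitrage-free.

(0,0): Delta=0.1507 Bond=-10.2449
(1,0): Delta=0.0446 Bond=-2.8201
(1,1): Delta=0.2987 Bond=-27.3687
(2,0): Delta=0.0000 Bond=0.0000
(2,1): Delta=0.1069 Bond=-9.1896
(2,2): Delta=0.5666 Bond=-69.5808
(3,0): Delta=0.0000 Bond=0.0000
(3,1): Delta=0.0000 Bond=0.0000
(3,2): Delta=0.2561 Bond=-29.9460
(3,3): Delta=1.0000 Bond=-162.8558
V0=2.2607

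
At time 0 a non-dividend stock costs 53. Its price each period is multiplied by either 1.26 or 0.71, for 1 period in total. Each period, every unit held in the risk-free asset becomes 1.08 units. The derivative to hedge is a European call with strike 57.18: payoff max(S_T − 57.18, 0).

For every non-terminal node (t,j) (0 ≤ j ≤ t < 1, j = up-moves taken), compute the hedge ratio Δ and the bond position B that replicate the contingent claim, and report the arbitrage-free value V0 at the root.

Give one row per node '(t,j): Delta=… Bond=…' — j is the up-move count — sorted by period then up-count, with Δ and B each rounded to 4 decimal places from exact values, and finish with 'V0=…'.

(0,0): Delta=0.3293 Bond=-11.4747
V0=5.9798

No-arbitrage ⇒ martingale measure with p* = (R−d)/(u−d) = 0.6727.
Terminal payoffs: V(1,0)=0.0000, V(1,1)=9.6000
  t=0,j=0: stock 53.0000 → up 66.7800 (V=9.6000), down 37.6300 (V=0.0000). Price 5.9798; hedge Δ=0.3293, bond B=-11.4747.
Check: Δ(0,0)·S0 + B(0,0) = 5.9798 = V0.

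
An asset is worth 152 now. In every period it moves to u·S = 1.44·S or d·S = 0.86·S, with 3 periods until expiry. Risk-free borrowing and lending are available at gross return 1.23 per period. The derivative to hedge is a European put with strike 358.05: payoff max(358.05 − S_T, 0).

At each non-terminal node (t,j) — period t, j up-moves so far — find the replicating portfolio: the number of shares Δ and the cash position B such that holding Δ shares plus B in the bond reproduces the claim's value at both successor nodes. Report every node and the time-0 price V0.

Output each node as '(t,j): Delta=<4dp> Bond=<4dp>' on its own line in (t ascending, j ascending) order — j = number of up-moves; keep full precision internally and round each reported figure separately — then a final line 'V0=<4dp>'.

(0,0): Delta=-0.7076 Bond=161.3392
(1,0): Delta=-1.0000 Bond=236.6647
(1,1): Delta=-0.6085 Bond=176.7562
(2,0): Delta=-1.0000 Bond=291.0976
(2,1): Delta=-1.0000 Bond=291.0976
(2,2): Delta=-0.4758 Bond=175.5876
V0=53.7781

Under the risk-neutral measure, an up-move has probability p* = (R−d)/(u−d) = 0.6379 and values discount at R = 1.23.
Payoff layer (t=3): V(3,0)=261.3695, V(3,1)=196.1664, V(3,2)=86.9890, V(3,3)=0.0000
Node (2,0) S=112.4192: V=(p*·196.1664+(1−p*)·261.3695)/1.23=178.6784; Δ=(196.1664−261.3695)/(161.8836−96.6805)=-1.0000; B=V−Δ·S=291.0976
Node (2,1) S=188.2368: V=(p*·86.9890+(1−p*)·196.1664)/1.23=102.8608; Δ=(86.9890−196.1664)/(271.0610−161.8836)=-1.0000; B=V−Δ·S=291.0976
Node (2,2) S=315.1872: V=(p*·0.0000+(1−p*)·86.9890)/1.23=25.6065; Δ=(0.0000−86.9890)/(453.8696−271.0610)=-0.4758; B=V−Δ·S=175.5876
Node (1,0) S=130.7200: V=(p*·102.8608+(1−p*)·178.6784)/1.23=105.9447; Δ=(102.8608−178.6784)/(188.2368−112.4192)=-1.0000; B=V−Δ·S=236.6647
Node (1,1) S=218.8800: V=(p*·25.6065+(1−p*)·102.8608)/1.23=43.5593; Δ=(25.6065−102.8608)/(315.1872−188.2368)=-0.6085; B=V−Δ·S=176.7562
Node (0,0) S=152.0000: V=(p*·43.5593+(1−p*)·105.9447)/1.23=53.7781; Δ=(43.5593−105.9447)/(218.8800−130.7200)=-0.7076; B=V−Δ·S=161.3392
The time-0 hedge costs 53.7781, which is the no-arbitrage price.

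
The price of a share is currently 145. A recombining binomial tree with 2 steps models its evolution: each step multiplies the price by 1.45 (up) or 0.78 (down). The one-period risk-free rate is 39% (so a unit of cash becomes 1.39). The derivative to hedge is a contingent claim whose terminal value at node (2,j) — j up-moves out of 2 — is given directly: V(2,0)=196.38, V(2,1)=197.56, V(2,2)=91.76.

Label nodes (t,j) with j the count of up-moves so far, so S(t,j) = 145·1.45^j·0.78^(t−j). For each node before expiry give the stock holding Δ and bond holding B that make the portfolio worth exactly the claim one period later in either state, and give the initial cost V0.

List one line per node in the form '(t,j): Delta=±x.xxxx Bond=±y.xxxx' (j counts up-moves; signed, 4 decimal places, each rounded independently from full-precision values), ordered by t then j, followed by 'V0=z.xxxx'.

Risk-neutral probability p* = (R−d)/(u−d) = (1.39−0.78)/(1.45−0.78) = 0.9104.
At expiry t=2: V(2,0)=196.3800, V(2,1)=197.5600, V(2,2)=91.7600
Node (1,0) S=113.1000: V=(p*·197.5600+(1−p*)·196.3800)/1.39=142.0535; Δ=(197.5600−196.3800)/(163.9950−88.2180)=0.0156; B=V−Δ·S=140.2923
Node (1,1) S=210.2500: V=(p*·91.7600+(1−p*)·197.5600)/1.39=72.8307; Δ=(91.7600−197.5600)/(304.8625−163.9950)=-0.7511; B=V−Δ·S=230.7411
Node (0,0) S=145.0000: V=(p*·72.8307+(1−p*)·142.0535)/1.39=56.8559; Δ=(72.8307−142.0535)/(210.2500−113.1000)=-0.7125; B=V−Δ·S=160.1735
Self-financing check: at every node Δ·S+B equals the discounted successor values.

(0,0): Delta=-0.7125 Bond=160.1735
(1,0): Delta=0.0156 Bond=140.2923
(1,1): Delta=-0.7511 Bond=230.7411
V0=56.8559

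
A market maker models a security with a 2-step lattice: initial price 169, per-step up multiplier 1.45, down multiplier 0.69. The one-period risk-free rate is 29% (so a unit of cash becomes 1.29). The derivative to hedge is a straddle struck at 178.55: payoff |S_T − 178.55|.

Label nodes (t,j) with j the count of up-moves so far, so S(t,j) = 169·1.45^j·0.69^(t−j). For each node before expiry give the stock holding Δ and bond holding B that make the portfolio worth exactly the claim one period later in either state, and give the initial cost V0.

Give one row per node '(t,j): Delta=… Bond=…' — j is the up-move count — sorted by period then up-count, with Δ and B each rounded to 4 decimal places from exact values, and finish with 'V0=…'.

(0,0): Delta=0.6846 Bond=-44.9832
(1,0): Delta=-1.0000 Bond=138.4109
(1,1): Delta=0.8984 Bond=-110.4121
V0=70.7113

Under the risk-neutral measure, an up-move has probability p* = (R−d)/(u−d) = 0.7895 and values discount at R = 1.29.
Terminal payoffs: V(2,0)=98.0891, V(2,1)=9.4655, V(2,2)=176.7725
Node (1,0) S=116.6100: V=(p*·9.4655+(1−p*)·98.0891)/1.29=21.8009; Δ=(9.4655−98.0891)/(169.0845−80.4609)=-1.0000; B=V−Δ·S=138.4109
Node (1,1) S=245.0500: V=(p*·176.7725+(1−p*)·9.4655)/1.29=109.7287; Δ=(176.7725−9.4655)/(355.3225−169.0845)=0.8984; B=V−Δ·S=-110.4121
Node (0,0) S=169.0000: V=(p*·109.7287+(1−p*)·21.8009)/1.29=70.7113; Δ=(109.7287−21.8009)/(245.0500−116.6100)=0.6846; B=V−Δ·S=-44.9832
Each (Δ,B) replicates both successor values, so the strategy is self-financing and V0 is arbitrage-free.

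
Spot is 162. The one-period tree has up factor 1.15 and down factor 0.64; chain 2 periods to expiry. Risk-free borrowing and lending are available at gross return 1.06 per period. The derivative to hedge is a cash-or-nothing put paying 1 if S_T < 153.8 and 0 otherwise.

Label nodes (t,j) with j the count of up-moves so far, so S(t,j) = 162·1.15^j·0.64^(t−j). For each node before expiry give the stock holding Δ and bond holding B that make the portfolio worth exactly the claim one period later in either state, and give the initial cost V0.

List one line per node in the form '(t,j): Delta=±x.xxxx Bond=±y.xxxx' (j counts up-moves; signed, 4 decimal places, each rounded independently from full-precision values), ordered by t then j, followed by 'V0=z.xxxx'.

Under the risk-neutral measure, an up-move has probability p* = (R−d)/(u−d) = 0.8235 and values discount at R = 1.06.
Payoff layer (t=2): V(2,0)=1.0000, V(2,1)=1.0000, V(2,2)=0.0000
(1,0): S=103.6800. Δ = (V_up−V_dn)/(S_up−S_dn) = (1.0000−1.0000)/(119.2320−66.3552) = 0.0000. V = [p*·1.0000 + (1−p*)·1.0000]/1.06 = 0.9434. B = V − Δ·S = 0.9434.
(1,1): S=186.3000. Δ = (V_up−V_dn)/(S_up−S_dn) = (0.0000−1.0000)/(214.2450−119.2320) = -0.0105. V = [p*·0.0000 + (1−p*)·1.0000]/1.06 = 0.1665. B = V − Δ·S = 2.1273.
(0,0): S=162.0000. Δ = (V_up−V_dn)/(S_up−S_dn) = (0.1665−0.9434)/(186.3000−103.6800) = -0.0094. V = [p*·0.1665 + (1−p*)·0.9434]/1.06 = 0.2864. B = V − Δ·S = 1.8098.
The time-0 hedge costs 0.2864, which is the no-arbitrage price.

(0,0): Delta=-0.0094 Bond=1.8098
(1,0): Delta=0.0000 Bond=0.9434
(1,1): Delta=-0.0105 Bond=2.1273
V0=0.2864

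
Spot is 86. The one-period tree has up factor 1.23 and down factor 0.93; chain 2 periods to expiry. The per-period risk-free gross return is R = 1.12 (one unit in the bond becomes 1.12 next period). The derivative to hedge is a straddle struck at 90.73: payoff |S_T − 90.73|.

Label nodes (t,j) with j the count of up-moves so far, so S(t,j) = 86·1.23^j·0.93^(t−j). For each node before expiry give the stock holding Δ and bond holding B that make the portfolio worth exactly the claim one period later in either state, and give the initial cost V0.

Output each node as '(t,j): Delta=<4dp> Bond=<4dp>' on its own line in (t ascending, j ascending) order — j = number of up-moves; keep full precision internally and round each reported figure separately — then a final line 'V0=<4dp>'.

(0,0): Delta=0.5851 Bond=-33.1435
(1,0): Delta=-0.3627 Bond=38.6862
(1,1): Delta=1.0000 Bond=-81.0089
V0=17.1750

Under the risk-neutral measure, an up-move has probability p* = (R−d)/(u−d) = 0.6333 and values discount at R = 1.12.
Payoff layer (t=2): V(2,0)=16.3486, V(2,1)=7.6454, V(2,2)=39.3794
(1,0): S=79.9800. Δ = (V_up−V_dn)/(S_up−S_dn) = (7.6454−16.3486)/(98.3754−74.3814) = -0.3627. V = [p*·7.6454 + (1−p*)·16.3486]/1.12 = 9.6755. B = V − Δ·S = 38.6862.
(1,1): S=105.7800. Δ = (V_up−V_dn)/(S_up−S_dn) = (39.3794−7.6454)/(130.1094−98.3754) = 1.0000. V = [p*·39.3794 + (1−p*)·7.6454]/1.12 = 24.7711. B = V − Δ·S = -81.0089.
(0,0): S=86.0000. Δ = (V_up−V_dn)/(S_up−S_dn) = (24.7711−9.6755)/(105.7800−79.9800) = 0.5851. V = [p*·24.7711 + (1−p*)·9.6755]/1.12 = 17.1750. B = V − Δ·S = -33.1435.
Each (Δ,B) replicates both successor values, so the strategy is self-financing and V0 is arbitrage-free.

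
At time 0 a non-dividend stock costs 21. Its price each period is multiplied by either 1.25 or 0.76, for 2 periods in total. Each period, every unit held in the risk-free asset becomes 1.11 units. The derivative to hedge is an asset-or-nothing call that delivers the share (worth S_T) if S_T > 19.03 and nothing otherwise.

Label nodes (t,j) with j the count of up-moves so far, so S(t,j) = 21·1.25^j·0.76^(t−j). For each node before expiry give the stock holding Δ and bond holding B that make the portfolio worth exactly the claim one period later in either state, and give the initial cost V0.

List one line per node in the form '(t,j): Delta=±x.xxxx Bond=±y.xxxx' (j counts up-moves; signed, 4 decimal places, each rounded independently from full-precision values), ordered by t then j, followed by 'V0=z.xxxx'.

Since d<R<u, set p* = (R−d)/(u−d) = 0.7143; price each node as the discounted p*-expectation of its children.
At expiry t=2: V(2,0)=0.0000, V(2,1)=19.9500, V(2,2)=32.8125
Node (1,0) S=15.9600: V=(p*·19.9500+(1−p*)·0.0000)/1.11=12.8378; Δ=(19.9500−0.0000)/(19.9500−12.1296)=2.5510; B=V−Δ·S=-27.8764
Node (1,1) S=26.2500: V=(p*·32.8125+(1−p*)·19.9500)/1.11=26.2500; Δ=(32.8125−19.9500)/(32.8125−19.9500)=1.0000; B=V−Δ·S=0.0000
Node (0,0) S=21.0000: V=(p*·26.2500+(1−p*)·12.8378)/1.11=20.1964; Δ=(26.2500−12.8378)/(26.2500−15.9600)=1.3034; B=V−Δ·S=-7.1754
Each (Δ,B) replicates both successor values, so the strategy is self-financing and V0 is arbitrage-free.

(0,0): Delta=1.3034 Bond=-7.1754
(1,0): Delta=2.5510 Bond=-27.8764
(1,1): Delta=1.0000 Bond=0.0000
V0=20.1964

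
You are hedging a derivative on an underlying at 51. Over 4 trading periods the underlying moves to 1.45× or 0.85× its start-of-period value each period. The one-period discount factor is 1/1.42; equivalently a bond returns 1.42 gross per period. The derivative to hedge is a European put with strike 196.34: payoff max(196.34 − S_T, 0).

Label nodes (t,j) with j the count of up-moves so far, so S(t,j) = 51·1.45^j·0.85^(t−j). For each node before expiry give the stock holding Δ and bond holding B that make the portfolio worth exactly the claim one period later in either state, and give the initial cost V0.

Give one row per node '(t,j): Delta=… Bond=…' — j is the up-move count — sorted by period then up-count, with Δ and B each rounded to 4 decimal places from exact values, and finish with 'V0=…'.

Since d<R<u, set p* = (R−d)/(u−d) = 0.9500; price each node as the discounted p*-expectation of its children.
Payoff layer (t=4): V(4,0)=169.7177, V(4,1)=150.9255, V(4,2)=118.8681, V(4,3)=64.1821, V(4,4)=0.0000
Node (3,0) S=31.3204: V=(p*·150.9255+(1−p*)·169.7177)/1.42=106.9472; Δ=(150.9255−169.7177)/(45.4145−26.6223)=-1.0000; B=V−Δ·S=138.2676
Node (3,1) S=53.4289: V=(p*·118.8681+(1−p*)·150.9255)/1.42=84.8387; Δ=(118.8681−150.9255)/(77.4719−45.4145)=-1.0000; B=V−Δ·S=138.2676
Node (3,2) S=91.1434: V=(p*·64.1821+(1−p*)·118.8681)/1.42=47.1242; Δ=(64.1821−118.8681)/(132.1579−77.4719)=-1.0000; B=V−Δ·S=138.2676
Node (3,3) S=155.4799: V=(p*·0.0000+(1−p*)·64.1821)/1.42=2.2599; Δ=(0.0000−64.1821)/(225.4458−132.1579)=-0.6880; B=V−Δ·S=109.2301
Node (2,0) S=36.8475: V=(p*·84.8387+(1−p*)·106.9472)/1.42=60.5241; Δ=(84.8387−106.9472)/(53.4289−31.3204)=-1.0000; B=V−Δ·S=97.3716
Node (2,1) S=62.8575: V=(p*·47.1242+(1−p*)·84.8387)/1.42=34.5141; Δ=(47.1242−84.8387)/(91.1434−53.4289)=-1.0000; B=V−Δ·S=97.3716
Node (2,2) S=107.2275: V=(p*·2.2599+(1−p*)·47.1242)/1.42=3.1712; Δ=(2.2599−47.1242)/(155.4799−91.1434)=-0.6973; B=V−Δ·S=77.9451
Node (1,0) S=43.3500: V=(p*·34.5141+(1−p*)·60.5241)/1.42=25.2215; Δ=(34.5141−60.5241)/(62.8575−36.8475)=-1.0000; B=V−Δ·S=68.5715
Node (1,1) S=73.9500: V=(p*·3.1712+(1−p*)·34.5141)/1.42=3.3369; Δ=(3.1712−34.5141)/(107.2275−62.8575)=-0.7064; B=V−Δ·S=55.5749
Node (0,0) S=51.0000: V=(p*·3.3369+(1−p*)·25.2215)/1.42=3.1205; Δ=(3.3369−25.2215)/(73.9500−43.3500)=-0.7152; B=V−Δ·S=39.5949
Check: Δ(0,0)·S0 + B(0,0) = 3.1205 = V0.

(0,0): Delta=-0.7152 Bond=39.5949
(1,0): Delta=-1.0000 Bond=68.5715
(1,1): Delta=-0.7064 Bond=55.5749
(2,0): Delta=-1.0000 Bond=97.3716
(2,1): Delta=-1.0000 Bond=97.3716
(2,2): Delta=-0.6973 Bond=77.9451
(3,0): Delta=-1.0000 Bond=138.2676
(3,1): Delta=-1.0000 Bond=138.2676
(3,2): Delta=-1.0000 Bond=138.2676
(3,3): Delta=-0.6880 Bond=109.2301
V0=3.1205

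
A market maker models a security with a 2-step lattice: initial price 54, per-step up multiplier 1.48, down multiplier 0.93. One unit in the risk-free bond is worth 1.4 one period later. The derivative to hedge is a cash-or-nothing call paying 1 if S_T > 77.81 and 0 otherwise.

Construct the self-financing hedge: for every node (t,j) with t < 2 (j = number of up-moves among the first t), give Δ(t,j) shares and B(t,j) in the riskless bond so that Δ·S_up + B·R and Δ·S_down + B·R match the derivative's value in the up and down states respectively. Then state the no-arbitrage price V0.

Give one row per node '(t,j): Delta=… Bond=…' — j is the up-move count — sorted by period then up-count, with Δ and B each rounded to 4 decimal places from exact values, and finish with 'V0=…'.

No-arbitrage ⇒ martingale measure with p* = (R−d)/(u−d) = 0.8545.
Terminal values V(2,·): V(2,0)=0.0000, V(2,1)=0.0000, V(2,2)=1.0000
(1,0): S=50.2200. Δ = (V_up−V_dn)/(S_up−S_dn) = (0.0000−0.0000)/(74.3256−46.7046) = 0.0000. V = [p*·0.0000 + (1−p*)·0.0000]/1.4 = 0.0000. B = V − Δ·S = 0.0000.
(1,1): S=79.9200. Δ = (V_up−V_dn)/(S_up−S_dn) = (1.0000−0.0000)/(118.2816−74.3256) = 0.0228. V = [p*·1.0000 + (1−p*)·0.0000]/1.4 = 0.6104. B = V − Δ·S = -1.2078.
(0,0): S=54.0000. Δ = (V_up−V_dn)/(S_up−S_dn) = (0.6104−0.0000)/(79.9200−50.2200) = 0.0206. V = [p*·0.6104 + (1−p*)·0.0000]/1.4 = 0.3726. B = V − Δ·S = -0.7372.
The time-0 hedge costs 0.3726, which is the no-arbitrage price.

(0,0): Delta=0.0206 Bond=-0.7372
(1,0): Delta=0.0000 Bond=0.0000
(1,1): Delta=0.0228 Bond=-1.2078
V0=0.3726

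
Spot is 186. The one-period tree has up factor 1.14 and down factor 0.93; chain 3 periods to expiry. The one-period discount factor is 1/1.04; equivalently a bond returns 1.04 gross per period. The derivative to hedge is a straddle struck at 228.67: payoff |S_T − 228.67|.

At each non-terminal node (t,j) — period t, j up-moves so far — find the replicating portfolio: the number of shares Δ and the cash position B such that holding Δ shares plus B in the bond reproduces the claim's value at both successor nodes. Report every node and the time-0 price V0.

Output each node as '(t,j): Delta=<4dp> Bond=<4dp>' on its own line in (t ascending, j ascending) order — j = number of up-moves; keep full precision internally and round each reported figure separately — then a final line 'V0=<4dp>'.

Under the risk-neutral measure, an up-move has probability p* = (R−d)/(u−d) = 0.5238 and values discount at R = 1.04.
Terminal payoffs: V(3,0)=79.0596, V(3,1)=45.2766, V(3,2)=3.8652, V(3,3)=46.8972
  t=2,j=0: stock 160.8714 → up 183.3934 (V=45.2766), down 149.6104 (V=79.0596). Price 59.0036; hedge Δ=-1.0000, bond B=219.8750.
  t=2,j=1: stock 197.1972 → up 224.8048 (V=3.8652), down 183.3934 (V=45.2766). Price 22.6778; hedge Δ=-1.0000, bond B=219.8750.
  t=2,j=2: stock 241.7256 → up 275.5672 (V=46.8972), down 224.8048 (V=3.8652). Price 25.3902; hedge Δ=0.8477, bond B=-179.5241.
  t=1,j=0: stock 172.9800 → up 197.1972 (V=22.6778), down 160.8714 (V=59.0036). Price 38.4383; hedge Δ=-1.0000, bond B=211.4183.
  t=1,j=1: stock 212.0400 → up 241.7256 (V=25.3902), down 197.1972 (V=22.6778). Price 23.1717; hedge Δ=0.0609, bond B=10.2557.
  t=0,j=0: stock 186.0000 → up 212.0400 (V=23.1717), down 172.9800 (V=38.4383). Price 29.2707; hedge Δ=-0.3908, bond B=101.9687.
Each (Δ,B) replicates both successor values, so the strategy is self-financing and V0 is arbitrage-free.

(0,0): Delta=-0.3908 Bond=101.9687
(1,0): Delta=-1.0000 Bond=211.4183
(1,1): Delta=0.0609 Bond=10.2557
(2,0): Delta=-1.0000 Bond=219.8750
(2,1): Delta=-1.0000 Bond=219.8750
(2,2): Delta=0.8477 Bond=-179.5241
V0=29.2707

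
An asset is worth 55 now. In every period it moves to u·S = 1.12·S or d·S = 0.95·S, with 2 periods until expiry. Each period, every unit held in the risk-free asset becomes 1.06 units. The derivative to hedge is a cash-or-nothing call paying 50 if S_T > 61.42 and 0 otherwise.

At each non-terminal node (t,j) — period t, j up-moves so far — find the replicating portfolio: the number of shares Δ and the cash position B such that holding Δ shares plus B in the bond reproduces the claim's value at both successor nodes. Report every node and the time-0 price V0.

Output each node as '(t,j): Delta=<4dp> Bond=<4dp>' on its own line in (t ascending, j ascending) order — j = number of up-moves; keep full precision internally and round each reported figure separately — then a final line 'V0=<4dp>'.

(0,0): Delta=3.2643 Bond=-160.9077
(1,0): Delta=0.0000 Bond=0.0000
(1,1): Delta=4.7746 Bond=-263.5960
V0=18.6314

Since d<R<u, set p* = (R−d)/(u−d) = 0.6471; price each node as the discounted p*-expectation of its children.
Terminal values V(2,·): V(2,0)=0.0000, V(2,1)=0.0000, V(2,2)=50.0000
Node (1,0) S=52.2500: V=(p*·0.0000+(1−p*)·0.0000)/1.06=0.0000; Δ=(0.0000−0.0000)/(58.5200−49.6375)=0.0000; B=V−Δ·S=0.0000
Node (1,1) S=61.6000: V=(p*·50.0000+(1−p*)·0.0000)/1.06=30.5216; Δ=(50.0000−0.0000)/(68.9920−58.5200)=4.7746; B=V−Δ·S=-263.5960
Node (0,0) S=55.0000: V=(p*·30.5216+(1−p*)·0.0000)/1.06=18.6314; Δ=(30.5216−0.0000)/(61.6000−52.2500)=3.2643; B=V−Δ·S=-160.9077
Root portfolio cost Δ·55+B reproduces V0=18.6314.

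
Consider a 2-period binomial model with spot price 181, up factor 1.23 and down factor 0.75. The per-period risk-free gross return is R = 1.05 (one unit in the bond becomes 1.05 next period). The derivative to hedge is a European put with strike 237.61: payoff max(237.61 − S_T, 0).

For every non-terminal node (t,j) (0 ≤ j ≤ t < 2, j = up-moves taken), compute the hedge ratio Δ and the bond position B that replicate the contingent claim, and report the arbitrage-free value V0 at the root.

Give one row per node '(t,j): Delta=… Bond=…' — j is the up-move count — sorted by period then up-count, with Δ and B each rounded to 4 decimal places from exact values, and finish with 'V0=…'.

(0,0): Delta=-0.7518 Bond=183.4323
(1,0): Delta=-1.0000 Bond=226.2952
(1,1): Delta=-0.6610 Bond=172.3891
V0=47.3541

Under the risk-neutral measure, an up-move has probability p* = (R−d)/(u−d) = 0.6250 and values discount at R = 1.05.
Terminal payoffs: V(2,0)=135.7975, V(2,1)=70.6375, V(2,2)=0.0000
  t=1,j=0: stock 135.7500 → up 166.9725 (V=70.6375), down 101.8125 (V=135.7975). Price 90.5452; hedge Δ=-1.0000, bond B=226.2952.
  t=1,j=1: stock 222.6300 → up 273.8349 (V=0.0000), down 166.9725 (V=70.6375). Price 25.2277; hedge Δ=-0.6610, bond B=172.3891.
  t=0,j=0: stock 181.0000 → up 222.6300 (V=25.2277), down 135.7500 (V=90.5452). Price 47.3541; hedge Δ=-0.7518, bond B=183.4323.
Each (Δ,B) replicates both successor values, so the strategy is self-financing and V0 is arbitrage-free.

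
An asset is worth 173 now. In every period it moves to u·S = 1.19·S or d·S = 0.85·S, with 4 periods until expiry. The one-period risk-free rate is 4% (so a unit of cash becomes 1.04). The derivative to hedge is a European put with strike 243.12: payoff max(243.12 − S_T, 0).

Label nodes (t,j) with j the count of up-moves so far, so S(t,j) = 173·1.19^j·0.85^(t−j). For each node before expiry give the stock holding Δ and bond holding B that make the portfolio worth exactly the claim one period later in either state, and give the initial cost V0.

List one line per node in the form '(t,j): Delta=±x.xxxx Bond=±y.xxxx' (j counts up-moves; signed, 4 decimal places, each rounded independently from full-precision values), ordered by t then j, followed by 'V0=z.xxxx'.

(0,0): Delta=-0.7093 Bond=167.4170
(1,0): Delta=-0.9730 Bond=212.8828
(1,1): Delta=-0.5606 Bond=143.5065
(2,0): Delta=-1.0000 Bond=224.7781
(2,1): Delta=-0.9577 Bond=218.7297
(2,2): Delta=-0.3367 Bond=94.3918
(3,0): Delta=-1.0000 Bond=233.7692
(3,1): Delta=-1.0000 Bond=233.7692
(3,2): Delta=-0.9339 Bond=222.5129
(3,3): Delta=0.0000 Bond=0.0000
V0=44.7059

Risk-neutral probability p* = (R−d)/(u−d) = (1.04−0.85)/(1.19−0.85) = 0.5588.
Terminal values V(4,·): V(4,0)=152.8129, V(4,1)=116.6901, V(4,2)=66.1181, V(4,3)=0.0000, V(4,4)=0.0000
  t=3,j=0: stock 106.2436 → up 126.4299 (V=116.6901), down 90.3071 (V=152.8129). Price 127.5256; hedge Δ=-1.0000, bond B=233.7692.
  t=3,j=1: stock 148.7411 → up 177.0019 (V=66.1181), down 126.4299 (V=116.6901). Price 85.0282; hedge Δ=-1.0000, bond B=233.7692.
  t=3,j=2: stock 208.2375 → up 247.8026 (V=0.0000), down 177.0019 (V=66.1181). Price 28.0478; hedge Δ=-0.9339, bond B=222.5129.
  t=3,j=3: stock 291.5325 → up 346.9237 (V=0.0000), down 247.8026 (V=0.0000). Price 0.0000; hedge Δ=0.0000, bond B=0.0000.
  t=2,j=0: stock 124.9925 → up 148.7411 (V=85.0282), down 106.2436 (V=127.5256). Price 99.7856; hedge Δ=-1.0000, bond B=224.7781.
  t=2,j=1: stock 174.9895 → up 208.2375 (V=28.0478), down 148.7411 (V=85.0282). Price 51.1406; hedge Δ=-0.9577, bond B=218.7297.
  t=2,j=2: stock 244.9853 → up 291.5325 (V=0.0000), down 208.2375 (V=28.0478). Price 11.8981; hedge Δ=-0.3367, bond B=94.3918.
  t=1,j=0: stock 147.0500 → up 174.9895 (V=51.1406), down 124.9925 (V=99.7856). Price 69.8093; hedge Δ=-0.9730, bond B=212.8828.
  t=1,j=1: stock 205.8700 → up 244.9853 (V=11.8981), down 174.9895 (V=51.1406). Price 28.0875; hedge Δ=-0.5606, bond B=143.5065.
  t=0,j=0: stock 173.0000 → up 205.8700 (V=28.0875), down 147.0500 (V=69.8093). Price 44.7059; hedge Δ=-0.7093, bond B=167.4170.
Self-financing check: at every node Δ·S+B equals the discounted successor values.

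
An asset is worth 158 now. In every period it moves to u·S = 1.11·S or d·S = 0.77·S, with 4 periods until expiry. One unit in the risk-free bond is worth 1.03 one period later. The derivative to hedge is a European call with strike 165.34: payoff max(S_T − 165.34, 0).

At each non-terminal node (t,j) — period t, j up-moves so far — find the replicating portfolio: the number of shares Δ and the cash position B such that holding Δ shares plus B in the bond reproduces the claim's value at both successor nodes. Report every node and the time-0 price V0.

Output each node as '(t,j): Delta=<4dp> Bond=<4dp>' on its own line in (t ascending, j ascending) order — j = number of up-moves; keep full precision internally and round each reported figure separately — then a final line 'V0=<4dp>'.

(0,0): Delta=0.5670 Bond=-66.5608
(1,0): Delta=0.0139 Bond=-1.2677
(1,1): Delta=0.6851 Bond=-89.2622
(2,0): Delta=0.0000 Bond=0.0000
(2,1): Delta=0.0169 Bond=-1.7075
(2,2): Delta=0.8277 Bond=-119.7039
(3,0): Delta=0.0000 Bond=0.0000
(3,1): Delta=0.0000 Bond=0.0000
(3,2): Delta=0.0205 Bond=-2.2999
(3,3): Delta=1.0000 Bond=-160.5243
V0=23.0310

Since d<R<u, set p* = (R−d)/(u−d) = 0.7647; price each node as the discounted p*-expectation of its children.
Payoff layer (t=4): V(4,0)=0.0000, V(4,1)=0.0000, V(4,2)=0.0000, V(4,3)=1.0460, V(4,4)=74.5151
Node (3,0) S=72.1322: V=(p*·0.0000+(1−p*)·0.0000)/1.03=0.0000; Δ=(0.0000−0.0000)/(80.0668−55.5418)=0.0000; B=V−Δ·S=0.0000
Node (3,1) S=103.9828: V=(p*·0.0000+(1−p*)·0.0000)/1.03=0.0000; Δ=(0.0000−0.0000)/(115.4209−80.0668)=0.0000; B=V−Δ·S=0.0000
Node (3,2) S=149.8973: V=(p*·1.0460+(1−p*)·0.0000)/1.03=0.7766; Δ=(1.0460−0.0000)/(166.3860−115.4209)=0.0205; B=V−Δ·S=-2.2999
Node (3,3) S=216.0857: V=(p*·74.5151+(1−p*)·1.0460)/1.03=55.5614; Δ=(74.5151−1.0460)/(239.8551−166.3860)=1.0000; B=V−Δ·S=-160.5243
Node (2,0) S=93.6782: V=(p*·0.0000+(1−p*)·0.0000)/1.03=0.0000; Δ=(0.0000−0.0000)/(103.9828−72.1322)=0.0000; B=V−Δ·S=0.0000
Node (2,1) S=135.0426: V=(p*·0.7766+(1−p*)·0.0000)/1.03=0.5766; Δ=(0.7766−0.0000)/(149.8973−103.9828)=0.0169; B=V−Δ·S=-1.7075
Node (2,2) S=194.6718: V=(p*·55.5614+(1−p*)·0.7766)/1.03=41.4280; Δ=(55.5614−0.7766)/(216.0857−149.8973)=0.8277; B=V−Δ·S=-119.7039
Node (1,0) S=121.6600: V=(p*·0.5766+(1−p*)·0.0000)/1.03=0.4281; Δ=(0.5766−0.0000)/(135.0426−93.6782)=0.0139; B=V−Δ·S=-1.2677
Node (1,1) S=175.3800: V=(p*·41.4280+(1−p*)·0.5766)/1.03=30.8892; Δ=(41.4280−0.5766)/(194.6718−135.0426)=0.6851; B=V−Δ·S=-89.2622
Node (0,0) S=158.0000: V=(p*·30.8892+(1−p*)·0.4281)/1.03=23.0310; Δ=(30.8892−0.4281)/(175.3800−121.6600)=0.5670; B=V−Δ·S=-66.5608
The time-0 hedge costs 23.0310, which is the no-arbitrage price.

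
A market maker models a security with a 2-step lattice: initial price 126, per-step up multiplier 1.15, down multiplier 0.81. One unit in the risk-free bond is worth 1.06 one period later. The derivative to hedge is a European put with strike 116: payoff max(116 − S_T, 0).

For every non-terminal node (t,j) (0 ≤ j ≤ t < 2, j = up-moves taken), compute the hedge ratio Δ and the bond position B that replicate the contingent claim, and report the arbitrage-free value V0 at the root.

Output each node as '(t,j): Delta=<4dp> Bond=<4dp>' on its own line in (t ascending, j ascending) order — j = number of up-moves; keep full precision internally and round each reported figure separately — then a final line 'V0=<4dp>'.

(0,0): Delta=-0.1943 Bond=26.5598
(1,0): Delta=-0.9605 Bond=106.3571
(1,1): Delta=0.0000 Bond=0.0000
V0=2.0786

Risk-neutral probability p* = (R−d)/(u−d) = (1.06−0.81)/(1.15−0.81) = 0.7353.
At expiry t=2: V(2,0)=33.3314, V(2,1)=0.0000, V(2,2)=0.0000
(1,0): S=102.0600. Δ = (V_up−V_dn)/(S_up−S_dn) = (0.0000−33.3314)/(117.3690−82.6686) = -0.9605. V = [p*·0.0000 + (1−p*)·33.3314]/1.06 = 8.3236. B = V − Δ·S = 106.3571.
(1,1): S=144.9000. Δ = (V_up−V_dn)/(S_up−S_dn) = (0.0000−0.0000)/(166.6350−117.3690) = 0.0000. V = [p*·0.0000 + (1−p*)·0.0000]/1.06 = 0.0000. B = V − Δ·S = 0.0000.
(0,0): S=126.0000. Δ = (V_up−V_dn)/(S_up−S_dn) = (0.0000−8.3236)/(144.9000−102.0600) = -0.1943. V = [p*·0.0000 + (1−p*)·8.3236]/1.06 = 2.0786. B = V − Δ·S = 26.5598.
Self-financing check: at every node Δ·S+B equals the discounted successor values.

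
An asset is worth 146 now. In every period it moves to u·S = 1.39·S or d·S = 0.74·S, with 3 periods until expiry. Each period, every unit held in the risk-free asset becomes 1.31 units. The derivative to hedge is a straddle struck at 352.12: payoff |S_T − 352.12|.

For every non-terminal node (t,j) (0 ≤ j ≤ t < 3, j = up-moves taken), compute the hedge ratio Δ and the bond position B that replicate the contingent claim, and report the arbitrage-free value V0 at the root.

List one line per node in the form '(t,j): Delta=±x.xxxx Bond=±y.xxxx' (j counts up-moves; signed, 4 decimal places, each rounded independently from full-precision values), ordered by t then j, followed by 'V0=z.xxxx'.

(0,0): Delta=-0.6224 Bond=125.4917
(1,0): Delta=-1.0000 Bond=205.1862
(1,1): Delta=-0.5942 Bond=158.6689
(2,0): Delta=-1.0000 Bond=268.7939
(2,1): Delta=-1.0000 Bond=268.7939
(2,2): Delta=-0.5639 Bond=199.3036
V0=34.6161

The replicating-portfolio and risk-neutral prices coincide; use p* = (1.31−0.74)/(1.39−0.74) = 0.8769 for the latter.
Terminal values V(3,·): V(3,0)=292.9573, V(3,1)=240.9901, V(3,2)=143.3759, V(3,3)=39.9804
(2,0): S=79.9496. Δ = (V_up−V_dn)/(S_up−S_dn) = (240.9901−292.9573)/(111.1299−59.1627) = -1.0000. V = [p*·240.9901 + (1−p*)·292.9573]/1.31 = 188.8443. B = V − Δ·S = 268.7939.
(2,1): S=150.1756. Δ = (V_up−V_dn)/(S_up−S_dn) = (143.3759−240.9901)/(208.7441−111.1299) = -1.0000. V = [p*·143.3759 + (1−p*)·240.9901]/1.31 = 118.6183. B = V − Δ·S = 268.7939.
(2,2): S=282.0866. Δ = (V_up−V_dn)/(S_up−S_dn) = (39.9804−143.3759)/(392.1004−208.7441) = -0.5639. V = [p*·39.9804 + (1−p*)·143.3759]/1.31 = 40.2336. B = V − Δ·S = 199.3036.
(1,0): S=108.0400. Δ = (V_up−V_dn)/(S_up−S_dn) = (118.6183−188.8443)/(150.1756−79.9496) = -1.0000. V = [p*·118.6183 + (1−p*)·188.8443]/1.31 = 97.1462. B = V − Δ·S = 205.1862.
(1,1): S=202.9400. Δ = (V_up−V_dn)/(S_up−S_dn) = (40.2336−118.6183)/(282.0866−150.1756) = -0.5942. V = [p*·40.2336 + (1−p*)·118.6183]/1.31 = 38.0770. B = V − Δ·S = 158.6689.
(0,0): S=146.0000. Δ = (V_up−V_dn)/(S_up−S_dn) = (38.0770−97.1462)/(202.9400−108.0400) = -0.6224. V = [p*·38.0770 + (1−p*)·97.1462]/1.31 = 34.6161. B = V − Δ·S = 125.4917.
The time-0 hedge costs 34.6161, which is the no-arbitrage price.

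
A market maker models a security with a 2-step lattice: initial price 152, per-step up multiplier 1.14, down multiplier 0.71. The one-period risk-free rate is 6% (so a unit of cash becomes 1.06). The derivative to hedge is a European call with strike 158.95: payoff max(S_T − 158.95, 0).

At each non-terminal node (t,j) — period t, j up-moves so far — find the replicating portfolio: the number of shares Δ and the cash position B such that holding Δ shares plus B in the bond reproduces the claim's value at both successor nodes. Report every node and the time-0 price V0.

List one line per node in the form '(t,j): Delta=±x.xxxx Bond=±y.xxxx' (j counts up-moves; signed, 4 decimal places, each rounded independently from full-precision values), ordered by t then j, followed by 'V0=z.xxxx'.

(0,0): Delta=0.4534 Bond=-46.1576
(1,0): Delta=0.0000 Bond=0.0000
(1,1): Delta=0.5179 Bond=-60.1104
V0=22.7538

The replicating-portfolio and risk-neutral prices coincide; use p* = (1.06−0.71)/(1.14−0.71) = 0.8140 for the latter.
Payoff layer (t=2): V(2,0)=0.0000, V(2,1)=0.0000, V(2,2)=38.5892
(1,0): S=107.9200. Δ = (V_up−V_dn)/(S_up−S_dn) = (0.0000−0.0000)/(123.0288−76.6232) = 0.0000. V = [p*·0.0000 + (1−p*)·0.0000]/1.06 = 0.0000. B = V − Δ·S = 0.0000.
(1,1): S=173.2800. Δ = (V_up−V_dn)/(S_up−S_dn) = (38.5892−0.0000)/(197.5392−123.0288) = 0.5179. V = [p*·38.5892 + (1−p*)·0.0000]/1.06 = 29.6319. B = V − Δ·S = -60.1104.
(0,0): S=152.0000. Δ = (V_up−V_dn)/(S_up−S_dn) = (29.6319−0.0000)/(173.2800−107.9200) = 0.4534. V = [p*·29.6319 + (1−p*)·0.0000]/1.06 = 22.7538. B = V − Δ·S = -46.1576.
Check: Δ(0,0)·S0 + B(0,0) = 22.7538 = V0.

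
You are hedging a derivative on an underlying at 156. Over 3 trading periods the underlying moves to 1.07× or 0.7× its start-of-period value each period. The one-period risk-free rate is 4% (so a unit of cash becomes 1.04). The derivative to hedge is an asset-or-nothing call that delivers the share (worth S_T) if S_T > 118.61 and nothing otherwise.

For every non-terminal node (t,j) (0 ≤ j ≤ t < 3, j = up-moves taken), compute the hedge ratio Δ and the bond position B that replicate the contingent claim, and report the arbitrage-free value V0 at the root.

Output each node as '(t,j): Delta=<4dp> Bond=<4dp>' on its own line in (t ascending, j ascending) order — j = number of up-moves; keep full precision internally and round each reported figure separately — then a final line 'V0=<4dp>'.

Under the risk-neutral measure, an up-move has probability p* = (R−d)/(u−d) = 0.9189 and values discount at R = 1.04.
Terminal values V(3,·): V(3,0)=0.0000, V(3,1)=0.0000, V(3,2)=125.0231, V(3,3)=191.1067
(2,0): S=76.4400. Δ = (V_up−V_dn)/(S_up−S_dn) = (0.0000−0.0000)/(81.7908−53.5080) = 0.0000. V = [p*·0.0000 + (1−p*)·0.0000]/1.04 = 0.0000. B = V − Δ·S = 0.0000.
(2,1): S=116.8440. Δ = (V_up−V_dn)/(S_up−S_dn) = (125.0231−0.0000)/(125.0231−81.7908) = 2.8919. V = [p*·125.0231 + (1−p*)·0.0000]/1.04 = 110.4674. B = V − Δ·S = -227.4328.
(2,2): S=178.6044. Δ = (V_up−V_dn)/(S_up−S_dn) = (191.1067−125.0231)/(191.1067−125.0231) = 1.0000. V = [p*·191.1067 + (1−p*)·125.0231]/1.04 = 178.6044. B = V − Δ·S = 0.0000.
(1,0): S=109.2000. Δ = (V_up−V_dn)/(S_up−S_dn) = (110.4674−0.0000)/(116.8440−76.4400) = 2.7341. V = [p*·110.4674 + (1−p*)·0.0000]/1.04 = 97.6063. B = V − Δ·S = -200.9542.
(1,1): S=166.9200. Δ = (V_up−V_dn)/(S_up−S_dn) = (178.6044−110.4674)/(178.6044−116.8440) = 1.1032. V = [p*·178.6044 + (1−p*)·110.4674]/1.04 = 166.4229. B = V − Δ·S = -17.7313.
(0,0): S=156.0000. Δ = (V_up−V_dn)/(S_up−S_dn) = (166.4229−97.6063)/(166.9200−109.2000) = 1.1922. V = [p*·166.4229 + (1−p*)·97.6063]/1.04 = 154.6569. B = V − Δ·S = -31.3338.
The time-0 hedge costs 154.6569, which is the no-arbitrage price.

(0,0): Delta=1.1922 Bond=-31.3338
(1,0): Delta=2.7341 Bond=-200.9542
(1,1): Delta=1.1032 Bond=-17.7313
(2,0): Delta=0.0000 Bond=0.0000
(2,1): Delta=2.8919 Bond=-227.4328
(2,2): Delta=1.0000 Bond=0.0000
V0=154.6569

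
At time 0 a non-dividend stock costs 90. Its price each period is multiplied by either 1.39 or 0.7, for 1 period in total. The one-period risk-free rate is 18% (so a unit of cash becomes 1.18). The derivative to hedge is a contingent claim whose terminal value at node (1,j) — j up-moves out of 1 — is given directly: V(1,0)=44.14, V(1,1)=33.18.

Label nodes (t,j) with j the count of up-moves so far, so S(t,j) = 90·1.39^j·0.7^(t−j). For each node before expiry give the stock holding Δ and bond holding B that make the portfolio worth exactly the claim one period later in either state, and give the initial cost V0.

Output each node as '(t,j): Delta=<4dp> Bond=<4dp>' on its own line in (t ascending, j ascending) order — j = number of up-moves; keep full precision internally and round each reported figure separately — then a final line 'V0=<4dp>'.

(0,0): Delta=-0.1765 Bond=46.8295
V0=30.9455

No-arbitrage ⇒ martingale measure with p* = (R−d)/(u−d) = 0.6957.
Terminal payoffs: V(1,0)=44.1400, V(1,1)=33.1800
(0,0): S=90.0000. Δ = (V_up−V_dn)/(S_up−S_dn) = (33.1800−44.1400)/(125.1000−63.0000) = -0.1765. V = [p*·33.1800 + (1−p*)·44.1400]/1.18 = 30.9455. B = V − Δ·S = 46.8295.
The time-0 hedge costs 30.9455, which is the no-arbitrage price.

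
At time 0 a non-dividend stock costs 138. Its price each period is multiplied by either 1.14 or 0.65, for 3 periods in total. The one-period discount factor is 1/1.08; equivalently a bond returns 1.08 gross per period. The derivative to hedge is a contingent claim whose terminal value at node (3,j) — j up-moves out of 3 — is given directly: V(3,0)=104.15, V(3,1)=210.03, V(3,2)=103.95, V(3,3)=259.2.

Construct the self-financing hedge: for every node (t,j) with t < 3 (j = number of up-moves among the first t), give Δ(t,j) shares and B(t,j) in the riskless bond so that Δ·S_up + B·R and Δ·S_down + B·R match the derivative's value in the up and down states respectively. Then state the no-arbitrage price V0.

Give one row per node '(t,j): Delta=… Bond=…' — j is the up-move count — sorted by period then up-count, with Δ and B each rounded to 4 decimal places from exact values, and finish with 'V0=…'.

(0,0): Delta=1.2469 Bond=-2.9450
(1,0): Delta=-1.6880 Bond=260.0774
(1,1): Delta=1.4804 Bond=-39.9143
(2,0): Delta=3.7061 Bond=-33.6139
(2,1): Delta=-2.1171 Bond=324.7670
(2,2): Delta=1.7666 Bond=-94.4388
V0=169.1302

The replicating-portfolio and risk-neutral prices coincide; use p* = (1.08−0.65)/(1.14−0.65) = 0.8776 for the latter.
Terminal values V(3,·): V(3,0)=104.1500, V(3,1)=210.0300, V(3,2)=103.9500, V(3,3)=259.2000
(2,0): S=58.3050. Δ = (V_up−V_dn)/(S_up−S_dn) = (210.0300−104.1500)/(66.4677−37.8983) = 3.7061. V = [p*·210.0300 + (1−p*)·104.1500]/1.08 = 182.4677. B = V − Δ·S = -33.6139.
(2,1): S=102.2580. Δ = (V_up−V_dn)/(S_up−S_dn) = (103.9500−210.0300)/(116.5741−66.4677) = -2.1171. V = [p*·103.9500 + (1−p*)·210.0300]/1.08 = 108.2772. B = V − Δ·S = 324.7670.
(2,2): S=179.3448. Δ = (V_up−V_dn)/(S_up−S_dn) = (259.2000−103.9500)/(204.4531−116.5741) = 1.7666. V = [p*·259.2000 + (1−p*)·103.9500]/1.08 = 222.3980. B = V − Δ·S = -94.4388.
(1,0): S=89.7000. Δ = (V_up−V_dn)/(S_up−S_dn) = (108.2772−182.4677)/(102.2580−58.3050) = -1.6880. V = [p*·108.2772 + (1−p*)·182.4677]/1.08 = 108.6683. B = V − Δ·S = 260.0774.
(1,1): S=157.3200. Δ = (V_up−V_dn)/(S_up−S_dn) = (222.3980−108.2772)/(179.3448−102.2580) = 1.4804. V = [p*·222.3980 + (1−p*)·108.2772]/1.08 = 192.9852. B = V − Δ·S = -39.9143.
(0,0): S=138.0000. Δ = (V_up−V_dn)/(S_up−S_dn) = (192.9852−108.6683)/(157.3200−89.7000) = 1.2469. V = [p*·192.9852 + (1−p*)·108.6683]/1.08 = 169.1302. B = V − Δ·S = -2.9450.
The time-0 hedge costs 169.1302, which is the no-arbitrage price.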